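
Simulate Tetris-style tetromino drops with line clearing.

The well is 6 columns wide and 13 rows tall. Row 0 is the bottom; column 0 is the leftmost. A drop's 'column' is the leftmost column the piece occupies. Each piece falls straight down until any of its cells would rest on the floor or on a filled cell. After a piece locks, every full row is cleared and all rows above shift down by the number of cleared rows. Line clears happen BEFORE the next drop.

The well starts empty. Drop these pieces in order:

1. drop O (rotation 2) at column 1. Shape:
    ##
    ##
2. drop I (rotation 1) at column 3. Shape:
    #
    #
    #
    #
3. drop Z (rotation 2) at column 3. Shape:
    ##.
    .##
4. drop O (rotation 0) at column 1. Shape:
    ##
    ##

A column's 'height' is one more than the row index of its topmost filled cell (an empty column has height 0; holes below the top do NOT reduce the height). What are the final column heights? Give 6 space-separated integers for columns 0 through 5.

Answer: 0 4 4 5 5 4

Derivation:
Drop 1: O rot2 at col 1 lands with bottom-row=0; cleared 0 line(s) (total 0); column heights now [0 2 2 0 0 0], max=2
Drop 2: I rot1 at col 3 lands with bottom-row=0; cleared 0 line(s) (total 0); column heights now [0 2 2 4 0 0], max=4
Drop 3: Z rot2 at col 3 lands with bottom-row=3; cleared 0 line(s) (total 0); column heights now [0 2 2 5 5 4], max=5
Drop 4: O rot0 at col 1 lands with bottom-row=2; cleared 0 line(s) (total 0); column heights now [0 4 4 5 5 4], max=5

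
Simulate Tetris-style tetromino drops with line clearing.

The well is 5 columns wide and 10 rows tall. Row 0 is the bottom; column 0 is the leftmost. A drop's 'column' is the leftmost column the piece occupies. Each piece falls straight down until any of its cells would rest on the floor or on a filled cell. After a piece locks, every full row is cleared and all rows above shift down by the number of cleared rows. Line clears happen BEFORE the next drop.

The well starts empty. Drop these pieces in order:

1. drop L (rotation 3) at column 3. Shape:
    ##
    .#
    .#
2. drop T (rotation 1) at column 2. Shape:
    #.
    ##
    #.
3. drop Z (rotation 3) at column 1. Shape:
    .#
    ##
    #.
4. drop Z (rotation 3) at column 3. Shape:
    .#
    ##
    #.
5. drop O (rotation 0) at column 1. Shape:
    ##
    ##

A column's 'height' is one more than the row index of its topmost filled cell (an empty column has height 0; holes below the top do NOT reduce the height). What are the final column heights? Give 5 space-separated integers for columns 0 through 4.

Answer: 0 9 9 6 7

Derivation:
Drop 1: L rot3 at col 3 lands with bottom-row=0; cleared 0 line(s) (total 0); column heights now [0 0 0 3 3], max=3
Drop 2: T rot1 at col 2 lands with bottom-row=2; cleared 0 line(s) (total 0); column heights now [0 0 5 4 3], max=5
Drop 3: Z rot3 at col 1 lands with bottom-row=4; cleared 0 line(s) (total 0); column heights now [0 6 7 4 3], max=7
Drop 4: Z rot3 at col 3 lands with bottom-row=4; cleared 0 line(s) (total 0); column heights now [0 6 7 6 7], max=7
Drop 5: O rot0 at col 1 lands with bottom-row=7; cleared 0 line(s) (total 0); column heights now [0 9 9 6 7], max=9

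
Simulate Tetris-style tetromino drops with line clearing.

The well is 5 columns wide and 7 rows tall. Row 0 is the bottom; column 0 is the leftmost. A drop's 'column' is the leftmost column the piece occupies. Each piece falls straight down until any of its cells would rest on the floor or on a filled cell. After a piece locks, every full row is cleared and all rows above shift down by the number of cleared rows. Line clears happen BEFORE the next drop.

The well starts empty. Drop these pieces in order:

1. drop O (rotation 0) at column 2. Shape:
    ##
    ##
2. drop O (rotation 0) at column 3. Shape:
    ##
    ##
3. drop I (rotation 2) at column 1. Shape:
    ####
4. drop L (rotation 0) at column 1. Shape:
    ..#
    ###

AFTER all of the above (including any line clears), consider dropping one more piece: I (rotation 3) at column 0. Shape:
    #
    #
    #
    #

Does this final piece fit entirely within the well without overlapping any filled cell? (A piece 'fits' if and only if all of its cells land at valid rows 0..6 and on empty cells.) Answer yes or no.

Answer: yes

Derivation:
Drop 1: O rot0 at col 2 lands with bottom-row=0; cleared 0 line(s) (total 0); column heights now [0 0 2 2 0], max=2
Drop 2: O rot0 at col 3 lands with bottom-row=2; cleared 0 line(s) (total 0); column heights now [0 0 2 4 4], max=4
Drop 3: I rot2 at col 1 lands with bottom-row=4; cleared 0 line(s) (total 0); column heights now [0 5 5 5 5], max=5
Drop 4: L rot0 at col 1 lands with bottom-row=5; cleared 0 line(s) (total 0); column heights now [0 6 6 7 5], max=7
Test piece I rot3 at col 0 (width 1): heights before test = [0 6 6 7 5]; fits = True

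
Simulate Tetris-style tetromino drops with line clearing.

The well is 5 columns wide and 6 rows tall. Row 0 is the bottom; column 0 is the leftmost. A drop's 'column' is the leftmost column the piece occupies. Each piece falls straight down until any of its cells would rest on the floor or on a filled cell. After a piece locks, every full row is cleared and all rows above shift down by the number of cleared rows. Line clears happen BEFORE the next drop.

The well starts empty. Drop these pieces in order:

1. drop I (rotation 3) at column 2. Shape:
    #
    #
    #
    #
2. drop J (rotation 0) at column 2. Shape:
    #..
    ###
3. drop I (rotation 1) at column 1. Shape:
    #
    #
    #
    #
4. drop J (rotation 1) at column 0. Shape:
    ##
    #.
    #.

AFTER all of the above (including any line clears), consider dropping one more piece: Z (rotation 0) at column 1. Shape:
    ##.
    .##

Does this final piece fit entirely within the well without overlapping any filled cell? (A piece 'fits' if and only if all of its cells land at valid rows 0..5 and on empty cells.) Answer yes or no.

Drop 1: I rot3 at col 2 lands with bottom-row=0; cleared 0 line(s) (total 0); column heights now [0 0 4 0 0], max=4
Drop 2: J rot0 at col 2 lands with bottom-row=4; cleared 0 line(s) (total 0); column heights now [0 0 6 5 5], max=6
Drop 3: I rot1 at col 1 lands with bottom-row=0; cleared 0 line(s) (total 0); column heights now [0 4 6 5 5], max=6
Drop 4: J rot1 at col 0 lands with bottom-row=2; cleared 1 line(s) (total 1); column heights now [4 4 5 0 0], max=5
Test piece Z rot0 at col 1 (width 3): heights before test = [4 4 5 0 0]; fits = False

Answer: no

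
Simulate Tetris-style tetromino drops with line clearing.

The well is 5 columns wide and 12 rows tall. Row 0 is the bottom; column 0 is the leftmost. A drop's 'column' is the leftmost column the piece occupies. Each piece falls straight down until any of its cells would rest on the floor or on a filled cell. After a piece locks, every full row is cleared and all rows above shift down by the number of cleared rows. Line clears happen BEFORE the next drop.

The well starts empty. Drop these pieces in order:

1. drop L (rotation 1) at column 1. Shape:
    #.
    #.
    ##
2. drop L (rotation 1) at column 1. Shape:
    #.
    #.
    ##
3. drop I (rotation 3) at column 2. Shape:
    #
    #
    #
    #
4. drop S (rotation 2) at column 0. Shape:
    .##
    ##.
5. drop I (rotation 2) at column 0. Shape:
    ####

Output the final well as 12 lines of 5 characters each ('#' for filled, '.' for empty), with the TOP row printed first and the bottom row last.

Answer: .....
.....
####.
.##..
###..
..#..
.##..
.##..
.##..
.#...
.#...
.##..

Derivation:
Drop 1: L rot1 at col 1 lands with bottom-row=0; cleared 0 line(s) (total 0); column heights now [0 3 1 0 0], max=3
Drop 2: L rot1 at col 1 lands with bottom-row=3; cleared 0 line(s) (total 0); column heights now [0 6 4 0 0], max=6
Drop 3: I rot3 at col 2 lands with bottom-row=4; cleared 0 line(s) (total 0); column heights now [0 6 8 0 0], max=8
Drop 4: S rot2 at col 0 lands with bottom-row=7; cleared 0 line(s) (total 0); column heights now [8 9 9 0 0], max=9
Drop 5: I rot2 at col 0 lands with bottom-row=9; cleared 0 line(s) (total 0); column heights now [10 10 10 10 0], max=10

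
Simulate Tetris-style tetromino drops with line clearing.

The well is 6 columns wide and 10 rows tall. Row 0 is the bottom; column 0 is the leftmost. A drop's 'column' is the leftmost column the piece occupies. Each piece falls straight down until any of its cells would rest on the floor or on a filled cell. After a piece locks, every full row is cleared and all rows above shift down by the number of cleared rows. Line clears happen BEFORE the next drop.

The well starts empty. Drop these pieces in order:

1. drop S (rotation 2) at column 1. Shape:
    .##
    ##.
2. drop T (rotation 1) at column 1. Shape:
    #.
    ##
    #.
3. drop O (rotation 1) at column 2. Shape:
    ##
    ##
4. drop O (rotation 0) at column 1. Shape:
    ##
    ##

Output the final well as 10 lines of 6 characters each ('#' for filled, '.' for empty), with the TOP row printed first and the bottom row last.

Drop 1: S rot2 at col 1 lands with bottom-row=0; cleared 0 line(s) (total 0); column heights now [0 1 2 2 0 0], max=2
Drop 2: T rot1 at col 1 lands with bottom-row=1; cleared 0 line(s) (total 0); column heights now [0 4 3 2 0 0], max=4
Drop 3: O rot1 at col 2 lands with bottom-row=3; cleared 0 line(s) (total 0); column heights now [0 4 5 5 0 0], max=5
Drop 4: O rot0 at col 1 lands with bottom-row=5; cleared 0 line(s) (total 0); column heights now [0 7 7 5 0 0], max=7

Answer: ......
......
......
.##...
.##...
..##..
.###..
.##...
.###..
.##...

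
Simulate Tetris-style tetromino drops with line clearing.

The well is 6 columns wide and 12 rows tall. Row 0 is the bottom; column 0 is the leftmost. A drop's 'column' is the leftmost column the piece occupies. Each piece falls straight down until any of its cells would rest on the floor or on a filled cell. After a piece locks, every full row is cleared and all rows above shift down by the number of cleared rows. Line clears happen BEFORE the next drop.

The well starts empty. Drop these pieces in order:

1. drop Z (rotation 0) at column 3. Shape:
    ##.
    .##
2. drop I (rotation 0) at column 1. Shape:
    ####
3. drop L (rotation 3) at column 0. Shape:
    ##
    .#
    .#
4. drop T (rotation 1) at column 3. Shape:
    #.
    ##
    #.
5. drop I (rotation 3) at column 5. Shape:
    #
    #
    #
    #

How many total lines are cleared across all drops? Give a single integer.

Drop 1: Z rot0 at col 3 lands with bottom-row=0; cleared 0 line(s) (total 0); column heights now [0 0 0 2 2 1], max=2
Drop 2: I rot0 at col 1 lands with bottom-row=2; cleared 0 line(s) (total 0); column heights now [0 3 3 3 3 1], max=3
Drop 3: L rot3 at col 0 lands with bottom-row=3; cleared 0 line(s) (total 0); column heights now [6 6 3 3 3 1], max=6
Drop 4: T rot1 at col 3 lands with bottom-row=3; cleared 0 line(s) (total 0); column heights now [6 6 3 6 5 1], max=6
Drop 5: I rot3 at col 5 lands with bottom-row=1; cleared 0 line(s) (total 0); column heights now [6 6 3 6 5 5], max=6

Answer: 0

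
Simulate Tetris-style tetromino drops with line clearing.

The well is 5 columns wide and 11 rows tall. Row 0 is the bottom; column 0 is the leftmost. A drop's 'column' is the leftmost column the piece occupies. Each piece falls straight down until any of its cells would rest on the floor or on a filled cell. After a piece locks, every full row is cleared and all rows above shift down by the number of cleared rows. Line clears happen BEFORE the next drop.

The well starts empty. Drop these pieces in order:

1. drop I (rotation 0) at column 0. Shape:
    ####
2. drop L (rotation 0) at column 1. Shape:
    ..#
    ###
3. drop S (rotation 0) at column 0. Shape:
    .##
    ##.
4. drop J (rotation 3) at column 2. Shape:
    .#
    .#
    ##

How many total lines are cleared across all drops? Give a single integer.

Answer: 0

Derivation:
Drop 1: I rot0 at col 0 lands with bottom-row=0; cleared 0 line(s) (total 0); column heights now [1 1 1 1 0], max=1
Drop 2: L rot0 at col 1 lands with bottom-row=1; cleared 0 line(s) (total 0); column heights now [1 2 2 3 0], max=3
Drop 3: S rot0 at col 0 lands with bottom-row=2; cleared 0 line(s) (total 0); column heights now [3 4 4 3 0], max=4
Drop 4: J rot3 at col 2 lands with bottom-row=4; cleared 0 line(s) (total 0); column heights now [3 4 5 7 0], max=7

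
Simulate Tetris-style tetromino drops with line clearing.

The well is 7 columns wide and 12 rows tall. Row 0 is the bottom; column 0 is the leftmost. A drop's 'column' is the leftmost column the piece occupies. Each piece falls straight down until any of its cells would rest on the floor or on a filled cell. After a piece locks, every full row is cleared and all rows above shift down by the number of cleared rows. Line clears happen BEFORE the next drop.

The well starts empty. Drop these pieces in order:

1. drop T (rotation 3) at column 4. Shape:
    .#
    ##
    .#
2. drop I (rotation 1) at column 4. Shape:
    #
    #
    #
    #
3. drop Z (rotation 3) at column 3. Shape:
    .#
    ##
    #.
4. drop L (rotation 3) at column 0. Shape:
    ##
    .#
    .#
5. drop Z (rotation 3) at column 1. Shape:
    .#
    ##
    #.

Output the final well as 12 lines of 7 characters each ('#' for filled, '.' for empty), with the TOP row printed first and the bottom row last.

Answer: .......
.......
.......
.......
....#..
...##..
..###..
.##.#..
.#..#..
##..##.
.#..##.
.#...#.

Derivation:
Drop 1: T rot3 at col 4 lands with bottom-row=0; cleared 0 line(s) (total 0); column heights now [0 0 0 0 2 3 0], max=3
Drop 2: I rot1 at col 4 lands with bottom-row=2; cleared 0 line(s) (total 0); column heights now [0 0 0 0 6 3 0], max=6
Drop 3: Z rot3 at col 3 lands with bottom-row=5; cleared 0 line(s) (total 0); column heights now [0 0 0 7 8 3 0], max=8
Drop 4: L rot3 at col 0 lands with bottom-row=0; cleared 0 line(s) (total 0); column heights now [3 3 0 7 8 3 0], max=8
Drop 5: Z rot3 at col 1 lands with bottom-row=3; cleared 0 line(s) (total 0); column heights now [3 5 6 7 8 3 0], max=8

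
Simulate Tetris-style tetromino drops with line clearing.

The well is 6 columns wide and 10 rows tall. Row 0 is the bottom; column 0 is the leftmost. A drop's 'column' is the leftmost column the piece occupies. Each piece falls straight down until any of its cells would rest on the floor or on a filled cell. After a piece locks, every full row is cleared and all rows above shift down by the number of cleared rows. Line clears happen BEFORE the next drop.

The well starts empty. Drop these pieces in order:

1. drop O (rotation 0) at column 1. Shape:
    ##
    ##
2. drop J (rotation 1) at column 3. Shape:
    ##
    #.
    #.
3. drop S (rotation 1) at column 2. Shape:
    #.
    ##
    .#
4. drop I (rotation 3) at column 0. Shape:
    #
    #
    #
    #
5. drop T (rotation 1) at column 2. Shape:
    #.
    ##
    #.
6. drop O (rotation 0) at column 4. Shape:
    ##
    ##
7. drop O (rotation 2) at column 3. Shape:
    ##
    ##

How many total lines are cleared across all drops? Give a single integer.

Drop 1: O rot0 at col 1 lands with bottom-row=0; cleared 0 line(s) (total 0); column heights now [0 2 2 0 0 0], max=2
Drop 2: J rot1 at col 3 lands with bottom-row=0; cleared 0 line(s) (total 0); column heights now [0 2 2 3 3 0], max=3
Drop 3: S rot1 at col 2 lands with bottom-row=3; cleared 0 line(s) (total 0); column heights now [0 2 6 5 3 0], max=6
Drop 4: I rot3 at col 0 lands with bottom-row=0; cleared 0 line(s) (total 0); column heights now [4 2 6 5 3 0], max=6
Drop 5: T rot1 at col 2 lands with bottom-row=6; cleared 0 line(s) (total 0); column heights now [4 2 9 8 3 0], max=9
Drop 6: O rot0 at col 4 lands with bottom-row=3; cleared 0 line(s) (total 0); column heights now [4 2 9 8 5 5], max=9
Drop 7: O rot2 at col 3 lands with bottom-row=8; cleared 0 line(s) (total 0); column heights now [4 2 9 10 10 5], max=10

Answer: 0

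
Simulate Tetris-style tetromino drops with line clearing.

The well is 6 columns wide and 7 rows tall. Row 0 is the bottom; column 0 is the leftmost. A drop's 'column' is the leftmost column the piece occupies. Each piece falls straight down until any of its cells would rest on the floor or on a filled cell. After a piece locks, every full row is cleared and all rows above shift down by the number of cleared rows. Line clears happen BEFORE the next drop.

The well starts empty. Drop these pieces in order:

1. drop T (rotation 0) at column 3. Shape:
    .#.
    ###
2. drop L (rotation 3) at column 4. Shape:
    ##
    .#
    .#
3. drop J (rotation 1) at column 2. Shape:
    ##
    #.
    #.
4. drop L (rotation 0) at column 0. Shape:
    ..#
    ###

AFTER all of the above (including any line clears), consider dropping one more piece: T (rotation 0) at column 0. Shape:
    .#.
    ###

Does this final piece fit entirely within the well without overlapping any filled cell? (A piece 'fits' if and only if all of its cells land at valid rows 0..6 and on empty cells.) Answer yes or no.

Answer: yes

Derivation:
Drop 1: T rot0 at col 3 lands with bottom-row=0; cleared 0 line(s) (total 0); column heights now [0 0 0 1 2 1], max=2
Drop 2: L rot3 at col 4 lands with bottom-row=1; cleared 0 line(s) (total 0); column heights now [0 0 0 1 4 4], max=4
Drop 3: J rot1 at col 2 lands with bottom-row=0; cleared 0 line(s) (total 0); column heights now [0 0 3 3 4 4], max=4
Drop 4: L rot0 at col 0 lands with bottom-row=3; cleared 0 line(s) (total 0); column heights now [4 4 5 3 4 4], max=5
Test piece T rot0 at col 0 (width 3): heights before test = [4 4 5 3 4 4]; fits = True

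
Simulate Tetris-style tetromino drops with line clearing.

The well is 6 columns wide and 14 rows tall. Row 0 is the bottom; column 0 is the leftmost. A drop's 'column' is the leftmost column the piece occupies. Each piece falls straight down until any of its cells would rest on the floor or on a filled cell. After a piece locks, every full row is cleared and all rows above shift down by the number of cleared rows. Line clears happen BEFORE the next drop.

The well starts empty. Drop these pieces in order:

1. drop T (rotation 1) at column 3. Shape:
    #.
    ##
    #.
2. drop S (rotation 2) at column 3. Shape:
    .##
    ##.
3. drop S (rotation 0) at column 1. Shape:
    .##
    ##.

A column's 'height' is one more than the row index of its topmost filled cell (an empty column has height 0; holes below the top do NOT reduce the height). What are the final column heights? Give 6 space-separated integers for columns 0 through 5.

Answer: 0 4 5 5 5 5

Derivation:
Drop 1: T rot1 at col 3 lands with bottom-row=0; cleared 0 line(s) (total 0); column heights now [0 0 0 3 2 0], max=3
Drop 2: S rot2 at col 3 lands with bottom-row=3; cleared 0 line(s) (total 0); column heights now [0 0 0 4 5 5], max=5
Drop 3: S rot0 at col 1 lands with bottom-row=3; cleared 0 line(s) (total 0); column heights now [0 4 5 5 5 5], max=5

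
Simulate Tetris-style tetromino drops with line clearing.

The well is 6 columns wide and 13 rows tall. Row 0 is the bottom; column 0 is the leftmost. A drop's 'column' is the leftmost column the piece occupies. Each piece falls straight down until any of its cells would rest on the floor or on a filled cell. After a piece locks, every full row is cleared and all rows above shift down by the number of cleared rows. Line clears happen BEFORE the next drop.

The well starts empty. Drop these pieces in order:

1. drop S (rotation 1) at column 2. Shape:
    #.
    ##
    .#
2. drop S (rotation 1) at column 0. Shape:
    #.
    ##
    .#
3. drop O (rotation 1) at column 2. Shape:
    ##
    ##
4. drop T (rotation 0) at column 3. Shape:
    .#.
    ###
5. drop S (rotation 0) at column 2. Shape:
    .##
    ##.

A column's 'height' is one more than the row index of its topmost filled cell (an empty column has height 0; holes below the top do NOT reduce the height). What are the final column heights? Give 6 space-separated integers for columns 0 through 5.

Answer: 3 2 7 8 8 6

Derivation:
Drop 1: S rot1 at col 2 lands with bottom-row=0; cleared 0 line(s) (total 0); column heights now [0 0 3 2 0 0], max=3
Drop 2: S rot1 at col 0 lands with bottom-row=0; cleared 0 line(s) (total 0); column heights now [3 2 3 2 0 0], max=3
Drop 3: O rot1 at col 2 lands with bottom-row=3; cleared 0 line(s) (total 0); column heights now [3 2 5 5 0 0], max=5
Drop 4: T rot0 at col 3 lands with bottom-row=5; cleared 0 line(s) (total 0); column heights now [3 2 5 6 7 6], max=7
Drop 5: S rot0 at col 2 lands with bottom-row=6; cleared 0 line(s) (total 0); column heights now [3 2 7 8 8 6], max=8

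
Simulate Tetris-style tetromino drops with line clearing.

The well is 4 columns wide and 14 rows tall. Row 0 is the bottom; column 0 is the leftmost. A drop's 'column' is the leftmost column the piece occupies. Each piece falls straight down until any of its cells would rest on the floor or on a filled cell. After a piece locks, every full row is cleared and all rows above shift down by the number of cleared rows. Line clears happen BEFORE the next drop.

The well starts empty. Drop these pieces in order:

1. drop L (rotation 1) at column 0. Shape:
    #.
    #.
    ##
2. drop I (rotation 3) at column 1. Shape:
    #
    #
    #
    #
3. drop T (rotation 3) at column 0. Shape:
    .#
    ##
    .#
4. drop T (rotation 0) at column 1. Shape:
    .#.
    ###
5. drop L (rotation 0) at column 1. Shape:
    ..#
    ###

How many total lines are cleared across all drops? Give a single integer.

Answer: 0

Derivation:
Drop 1: L rot1 at col 0 lands with bottom-row=0; cleared 0 line(s) (total 0); column heights now [3 1 0 0], max=3
Drop 2: I rot3 at col 1 lands with bottom-row=1; cleared 0 line(s) (total 0); column heights now [3 5 0 0], max=5
Drop 3: T rot3 at col 0 lands with bottom-row=5; cleared 0 line(s) (total 0); column heights now [7 8 0 0], max=8
Drop 4: T rot0 at col 1 lands with bottom-row=8; cleared 0 line(s) (total 0); column heights now [7 9 10 9], max=10
Drop 5: L rot0 at col 1 lands with bottom-row=10; cleared 0 line(s) (total 0); column heights now [7 11 11 12], max=12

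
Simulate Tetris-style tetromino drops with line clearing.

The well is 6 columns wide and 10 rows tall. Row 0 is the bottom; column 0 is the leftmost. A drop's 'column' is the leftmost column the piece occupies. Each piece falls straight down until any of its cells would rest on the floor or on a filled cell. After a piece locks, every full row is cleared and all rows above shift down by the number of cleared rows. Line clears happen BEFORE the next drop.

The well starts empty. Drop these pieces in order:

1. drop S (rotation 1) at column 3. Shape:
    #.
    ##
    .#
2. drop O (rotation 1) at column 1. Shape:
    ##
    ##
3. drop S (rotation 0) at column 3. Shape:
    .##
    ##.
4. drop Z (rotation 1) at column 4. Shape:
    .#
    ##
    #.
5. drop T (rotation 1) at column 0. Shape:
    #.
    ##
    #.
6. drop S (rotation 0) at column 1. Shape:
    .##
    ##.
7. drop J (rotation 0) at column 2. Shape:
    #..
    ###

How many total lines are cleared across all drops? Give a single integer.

Drop 1: S rot1 at col 3 lands with bottom-row=0; cleared 0 line(s) (total 0); column heights now [0 0 0 3 2 0], max=3
Drop 2: O rot1 at col 1 lands with bottom-row=0; cleared 0 line(s) (total 0); column heights now [0 2 2 3 2 0], max=3
Drop 3: S rot0 at col 3 lands with bottom-row=3; cleared 0 line(s) (total 0); column heights now [0 2 2 4 5 5], max=5
Drop 4: Z rot1 at col 4 lands with bottom-row=5; cleared 0 line(s) (total 0); column heights now [0 2 2 4 7 8], max=8
Drop 5: T rot1 at col 0 lands with bottom-row=1; cleared 0 line(s) (total 0); column heights now [4 3 2 4 7 8], max=8
Drop 6: S rot0 at col 1 lands with bottom-row=3; cleared 0 line(s) (total 0); column heights now [4 4 5 5 7 8], max=8
Drop 7: J rot0 at col 2 lands with bottom-row=7; cleared 0 line(s) (total 0); column heights now [4 4 9 8 8 8], max=9

Answer: 0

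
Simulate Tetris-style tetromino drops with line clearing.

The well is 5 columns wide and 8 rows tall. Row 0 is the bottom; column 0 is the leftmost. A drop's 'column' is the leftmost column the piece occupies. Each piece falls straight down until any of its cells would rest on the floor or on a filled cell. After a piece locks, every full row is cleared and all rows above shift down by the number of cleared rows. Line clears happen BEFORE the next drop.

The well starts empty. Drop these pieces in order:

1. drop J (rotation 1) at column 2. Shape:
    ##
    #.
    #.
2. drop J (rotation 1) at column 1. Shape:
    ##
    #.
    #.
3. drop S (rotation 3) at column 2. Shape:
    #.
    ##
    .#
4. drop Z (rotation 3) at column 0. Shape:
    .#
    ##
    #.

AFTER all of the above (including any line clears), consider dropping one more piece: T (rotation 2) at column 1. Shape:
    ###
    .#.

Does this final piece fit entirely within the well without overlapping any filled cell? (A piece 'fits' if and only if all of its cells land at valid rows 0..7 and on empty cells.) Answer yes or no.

Drop 1: J rot1 at col 2 lands with bottom-row=0; cleared 0 line(s) (total 0); column heights now [0 0 3 3 0], max=3
Drop 2: J rot1 at col 1 lands with bottom-row=1; cleared 0 line(s) (total 0); column heights now [0 4 4 3 0], max=4
Drop 3: S rot3 at col 2 lands with bottom-row=3; cleared 0 line(s) (total 0); column heights now [0 4 6 5 0], max=6
Drop 4: Z rot3 at col 0 lands with bottom-row=3; cleared 0 line(s) (total 0); column heights now [5 6 6 5 0], max=6
Test piece T rot2 at col 1 (width 3): heights before test = [5 6 6 5 0]; fits = True

Answer: yes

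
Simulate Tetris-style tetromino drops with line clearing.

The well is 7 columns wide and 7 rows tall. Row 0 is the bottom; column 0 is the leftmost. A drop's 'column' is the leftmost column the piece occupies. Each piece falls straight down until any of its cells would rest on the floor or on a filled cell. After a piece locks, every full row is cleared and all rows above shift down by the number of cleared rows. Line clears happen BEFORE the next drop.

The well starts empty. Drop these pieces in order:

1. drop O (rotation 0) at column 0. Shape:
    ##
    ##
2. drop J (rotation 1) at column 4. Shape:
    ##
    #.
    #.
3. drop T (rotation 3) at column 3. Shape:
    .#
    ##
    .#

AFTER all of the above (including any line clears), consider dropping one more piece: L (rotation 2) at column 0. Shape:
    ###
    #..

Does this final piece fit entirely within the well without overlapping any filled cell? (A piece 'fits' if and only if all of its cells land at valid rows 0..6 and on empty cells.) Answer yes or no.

Answer: yes

Derivation:
Drop 1: O rot0 at col 0 lands with bottom-row=0; cleared 0 line(s) (total 0); column heights now [2 2 0 0 0 0 0], max=2
Drop 2: J rot1 at col 4 lands with bottom-row=0; cleared 0 line(s) (total 0); column heights now [2 2 0 0 3 3 0], max=3
Drop 3: T rot3 at col 3 lands with bottom-row=3; cleared 0 line(s) (total 0); column heights now [2 2 0 5 6 3 0], max=6
Test piece L rot2 at col 0 (width 3): heights before test = [2 2 0 5 6 3 0]; fits = True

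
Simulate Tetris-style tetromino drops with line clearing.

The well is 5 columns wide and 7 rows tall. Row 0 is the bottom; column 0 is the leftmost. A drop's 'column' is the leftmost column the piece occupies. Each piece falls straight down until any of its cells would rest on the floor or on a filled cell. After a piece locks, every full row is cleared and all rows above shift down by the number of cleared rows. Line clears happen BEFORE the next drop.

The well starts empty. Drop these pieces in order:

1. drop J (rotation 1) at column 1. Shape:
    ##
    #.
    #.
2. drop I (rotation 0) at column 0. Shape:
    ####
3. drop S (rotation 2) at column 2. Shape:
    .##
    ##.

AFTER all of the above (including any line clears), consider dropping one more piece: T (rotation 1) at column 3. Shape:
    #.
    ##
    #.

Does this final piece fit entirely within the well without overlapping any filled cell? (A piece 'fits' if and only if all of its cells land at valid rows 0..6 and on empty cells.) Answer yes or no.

Drop 1: J rot1 at col 1 lands with bottom-row=0; cleared 0 line(s) (total 0); column heights now [0 3 3 0 0], max=3
Drop 2: I rot0 at col 0 lands with bottom-row=3; cleared 0 line(s) (total 0); column heights now [4 4 4 4 0], max=4
Drop 3: S rot2 at col 2 lands with bottom-row=4; cleared 0 line(s) (total 0); column heights now [4 4 5 6 6], max=6
Test piece T rot1 at col 3 (width 2): heights before test = [4 4 5 6 6]; fits = False

Answer: no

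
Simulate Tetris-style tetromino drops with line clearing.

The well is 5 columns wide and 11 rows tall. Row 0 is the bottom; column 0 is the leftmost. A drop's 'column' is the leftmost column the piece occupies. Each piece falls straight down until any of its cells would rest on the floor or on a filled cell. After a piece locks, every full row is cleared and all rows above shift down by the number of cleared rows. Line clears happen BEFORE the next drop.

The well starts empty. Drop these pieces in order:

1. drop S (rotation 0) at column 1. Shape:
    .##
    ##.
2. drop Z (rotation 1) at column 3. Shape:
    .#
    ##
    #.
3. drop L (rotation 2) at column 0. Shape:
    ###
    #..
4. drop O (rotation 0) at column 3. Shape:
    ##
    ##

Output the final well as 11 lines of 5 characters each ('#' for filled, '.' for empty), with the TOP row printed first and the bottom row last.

Drop 1: S rot0 at col 1 lands with bottom-row=0; cleared 0 line(s) (total 0); column heights now [0 1 2 2 0], max=2
Drop 2: Z rot1 at col 3 lands with bottom-row=2; cleared 0 line(s) (total 0); column heights now [0 1 2 4 5], max=5
Drop 3: L rot2 at col 0 lands with bottom-row=1; cleared 0 line(s) (total 0); column heights now [3 3 3 4 5], max=5
Drop 4: O rot0 at col 3 lands with bottom-row=5; cleared 0 line(s) (total 0); column heights now [3 3 3 7 7], max=7

Answer: .....
.....
.....
.....
...##
...##
....#
...##
####.
#.##.
.##..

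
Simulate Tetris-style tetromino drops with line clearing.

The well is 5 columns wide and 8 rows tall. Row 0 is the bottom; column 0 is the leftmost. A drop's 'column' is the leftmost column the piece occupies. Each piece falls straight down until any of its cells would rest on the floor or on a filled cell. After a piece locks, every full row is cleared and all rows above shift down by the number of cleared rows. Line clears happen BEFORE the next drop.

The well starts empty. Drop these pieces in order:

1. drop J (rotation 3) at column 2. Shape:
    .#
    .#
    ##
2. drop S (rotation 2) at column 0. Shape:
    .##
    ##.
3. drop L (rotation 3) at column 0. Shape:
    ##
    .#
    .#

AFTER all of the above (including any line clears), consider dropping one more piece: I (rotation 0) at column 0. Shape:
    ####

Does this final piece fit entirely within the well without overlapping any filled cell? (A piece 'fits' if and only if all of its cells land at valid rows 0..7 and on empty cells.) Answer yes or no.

Drop 1: J rot3 at col 2 lands with bottom-row=0; cleared 0 line(s) (total 0); column heights now [0 0 1 3 0], max=3
Drop 2: S rot2 at col 0 lands with bottom-row=0; cleared 0 line(s) (total 0); column heights now [1 2 2 3 0], max=3
Drop 3: L rot3 at col 0 lands with bottom-row=2; cleared 0 line(s) (total 0); column heights now [5 5 2 3 0], max=5
Test piece I rot0 at col 0 (width 4): heights before test = [5 5 2 3 0]; fits = True

Answer: yes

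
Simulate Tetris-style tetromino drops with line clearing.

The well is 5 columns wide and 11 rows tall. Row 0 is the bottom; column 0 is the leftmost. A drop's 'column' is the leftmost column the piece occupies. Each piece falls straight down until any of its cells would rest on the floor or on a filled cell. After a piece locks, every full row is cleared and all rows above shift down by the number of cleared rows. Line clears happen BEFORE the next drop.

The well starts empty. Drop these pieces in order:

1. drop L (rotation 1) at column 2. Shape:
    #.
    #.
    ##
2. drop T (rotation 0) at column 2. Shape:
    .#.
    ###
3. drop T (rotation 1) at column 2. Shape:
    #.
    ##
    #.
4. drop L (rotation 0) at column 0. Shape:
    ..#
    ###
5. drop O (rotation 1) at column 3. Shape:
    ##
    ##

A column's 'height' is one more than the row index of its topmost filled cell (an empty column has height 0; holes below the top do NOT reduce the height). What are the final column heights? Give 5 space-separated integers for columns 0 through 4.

Drop 1: L rot1 at col 2 lands with bottom-row=0; cleared 0 line(s) (total 0); column heights now [0 0 3 1 0], max=3
Drop 2: T rot0 at col 2 lands with bottom-row=3; cleared 0 line(s) (total 0); column heights now [0 0 4 5 4], max=5
Drop 3: T rot1 at col 2 lands with bottom-row=4; cleared 0 line(s) (total 0); column heights now [0 0 7 6 4], max=7
Drop 4: L rot0 at col 0 lands with bottom-row=7; cleared 0 line(s) (total 0); column heights now [8 8 9 6 4], max=9
Drop 5: O rot1 at col 3 lands with bottom-row=6; cleared 1 line(s) (total 1); column heights now [0 0 8 7 7], max=8

Answer: 0 0 8 7 7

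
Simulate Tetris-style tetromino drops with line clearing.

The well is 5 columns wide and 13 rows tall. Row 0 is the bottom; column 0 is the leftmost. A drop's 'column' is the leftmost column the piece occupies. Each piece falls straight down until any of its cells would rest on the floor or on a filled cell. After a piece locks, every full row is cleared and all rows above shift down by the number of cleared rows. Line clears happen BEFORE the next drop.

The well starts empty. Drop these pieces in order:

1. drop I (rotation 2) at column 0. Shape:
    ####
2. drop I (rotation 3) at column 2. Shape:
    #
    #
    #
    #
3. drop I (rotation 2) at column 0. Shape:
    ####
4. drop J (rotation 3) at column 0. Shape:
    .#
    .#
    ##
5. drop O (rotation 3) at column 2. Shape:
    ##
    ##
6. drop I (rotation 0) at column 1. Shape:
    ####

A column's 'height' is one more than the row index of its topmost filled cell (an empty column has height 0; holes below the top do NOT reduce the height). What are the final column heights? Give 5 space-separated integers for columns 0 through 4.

Answer: 7 10 10 10 10

Derivation:
Drop 1: I rot2 at col 0 lands with bottom-row=0; cleared 0 line(s) (total 0); column heights now [1 1 1 1 0], max=1
Drop 2: I rot3 at col 2 lands with bottom-row=1; cleared 0 line(s) (total 0); column heights now [1 1 5 1 0], max=5
Drop 3: I rot2 at col 0 lands with bottom-row=5; cleared 0 line(s) (total 0); column heights now [6 6 6 6 0], max=6
Drop 4: J rot3 at col 0 lands with bottom-row=6; cleared 0 line(s) (total 0); column heights now [7 9 6 6 0], max=9
Drop 5: O rot3 at col 2 lands with bottom-row=6; cleared 0 line(s) (total 0); column heights now [7 9 8 8 0], max=9
Drop 6: I rot0 at col 1 lands with bottom-row=9; cleared 0 line(s) (total 0); column heights now [7 10 10 10 10], max=10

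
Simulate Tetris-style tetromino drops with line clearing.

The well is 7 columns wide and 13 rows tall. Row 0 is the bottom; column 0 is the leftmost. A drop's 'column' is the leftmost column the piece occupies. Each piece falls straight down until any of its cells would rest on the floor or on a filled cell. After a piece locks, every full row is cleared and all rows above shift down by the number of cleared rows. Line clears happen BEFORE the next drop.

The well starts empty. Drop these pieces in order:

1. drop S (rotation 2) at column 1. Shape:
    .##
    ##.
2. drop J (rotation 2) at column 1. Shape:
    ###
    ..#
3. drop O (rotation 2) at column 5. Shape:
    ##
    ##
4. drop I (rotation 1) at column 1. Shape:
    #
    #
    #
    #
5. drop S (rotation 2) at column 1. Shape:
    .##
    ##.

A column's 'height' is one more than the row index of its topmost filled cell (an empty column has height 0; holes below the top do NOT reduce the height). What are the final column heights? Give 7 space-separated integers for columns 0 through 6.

Drop 1: S rot2 at col 1 lands with bottom-row=0; cleared 0 line(s) (total 0); column heights now [0 1 2 2 0 0 0], max=2
Drop 2: J rot2 at col 1 lands with bottom-row=2; cleared 0 line(s) (total 0); column heights now [0 4 4 4 0 0 0], max=4
Drop 3: O rot2 at col 5 lands with bottom-row=0; cleared 0 line(s) (total 0); column heights now [0 4 4 4 0 2 2], max=4
Drop 4: I rot1 at col 1 lands with bottom-row=4; cleared 0 line(s) (total 0); column heights now [0 8 4 4 0 2 2], max=8
Drop 5: S rot2 at col 1 lands with bottom-row=8; cleared 0 line(s) (total 0); column heights now [0 9 10 10 0 2 2], max=10

Answer: 0 9 10 10 0 2 2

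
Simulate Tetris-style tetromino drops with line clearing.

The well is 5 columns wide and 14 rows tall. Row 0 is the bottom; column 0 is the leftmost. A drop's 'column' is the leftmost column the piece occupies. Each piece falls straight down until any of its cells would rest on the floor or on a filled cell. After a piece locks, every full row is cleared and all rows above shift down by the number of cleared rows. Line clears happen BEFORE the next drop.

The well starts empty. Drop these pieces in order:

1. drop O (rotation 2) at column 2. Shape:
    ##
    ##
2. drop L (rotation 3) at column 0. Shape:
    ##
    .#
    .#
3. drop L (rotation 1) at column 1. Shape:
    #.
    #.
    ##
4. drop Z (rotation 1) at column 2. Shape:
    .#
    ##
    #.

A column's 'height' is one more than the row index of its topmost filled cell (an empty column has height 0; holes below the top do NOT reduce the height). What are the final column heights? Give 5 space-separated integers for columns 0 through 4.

Drop 1: O rot2 at col 2 lands with bottom-row=0; cleared 0 line(s) (total 0); column heights now [0 0 2 2 0], max=2
Drop 2: L rot3 at col 0 lands with bottom-row=0; cleared 0 line(s) (total 0); column heights now [3 3 2 2 0], max=3
Drop 3: L rot1 at col 1 lands with bottom-row=3; cleared 0 line(s) (total 0); column heights now [3 6 4 2 0], max=6
Drop 4: Z rot1 at col 2 lands with bottom-row=4; cleared 0 line(s) (total 0); column heights now [3 6 6 7 0], max=7

Answer: 3 6 6 7 0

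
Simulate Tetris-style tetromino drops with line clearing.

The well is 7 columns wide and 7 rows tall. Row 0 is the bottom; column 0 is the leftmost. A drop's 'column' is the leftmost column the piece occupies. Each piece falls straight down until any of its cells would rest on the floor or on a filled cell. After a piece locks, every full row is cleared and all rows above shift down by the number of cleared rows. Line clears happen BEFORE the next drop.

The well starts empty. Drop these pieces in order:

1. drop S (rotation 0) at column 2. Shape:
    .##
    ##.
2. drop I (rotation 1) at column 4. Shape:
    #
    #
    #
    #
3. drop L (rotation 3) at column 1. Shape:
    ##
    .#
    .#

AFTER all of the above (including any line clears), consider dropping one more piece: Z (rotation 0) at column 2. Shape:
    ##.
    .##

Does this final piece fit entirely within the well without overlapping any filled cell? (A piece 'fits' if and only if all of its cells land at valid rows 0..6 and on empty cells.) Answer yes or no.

Drop 1: S rot0 at col 2 lands with bottom-row=0; cleared 0 line(s) (total 0); column heights now [0 0 1 2 2 0 0], max=2
Drop 2: I rot1 at col 4 lands with bottom-row=2; cleared 0 line(s) (total 0); column heights now [0 0 1 2 6 0 0], max=6
Drop 3: L rot3 at col 1 lands with bottom-row=1; cleared 0 line(s) (total 0); column heights now [0 4 4 2 6 0 0], max=6
Test piece Z rot0 at col 2 (width 3): heights before test = [0 4 4 2 6 0 0]; fits = False

Answer: no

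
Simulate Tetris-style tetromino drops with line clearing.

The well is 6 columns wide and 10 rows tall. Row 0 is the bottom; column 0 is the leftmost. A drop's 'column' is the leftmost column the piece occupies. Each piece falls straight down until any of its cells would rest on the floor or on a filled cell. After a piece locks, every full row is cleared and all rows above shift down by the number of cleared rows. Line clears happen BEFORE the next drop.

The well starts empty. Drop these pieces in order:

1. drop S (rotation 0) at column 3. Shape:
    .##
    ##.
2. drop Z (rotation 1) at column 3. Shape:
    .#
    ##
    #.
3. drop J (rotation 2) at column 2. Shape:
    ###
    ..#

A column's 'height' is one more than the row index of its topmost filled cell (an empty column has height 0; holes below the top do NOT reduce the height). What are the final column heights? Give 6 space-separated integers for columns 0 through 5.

Drop 1: S rot0 at col 3 lands with bottom-row=0; cleared 0 line(s) (total 0); column heights now [0 0 0 1 2 2], max=2
Drop 2: Z rot1 at col 3 lands with bottom-row=1; cleared 0 line(s) (total 0); column heights now [0 0 0 3 4 2], max=4
Drop 3: J rot2 at col 2 lands with bottom-row=4; cleared 0 line(s) (total 0); column heights now [0 0 6 6 6 2], max=6

Answer: 0 0 6 6 6 2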